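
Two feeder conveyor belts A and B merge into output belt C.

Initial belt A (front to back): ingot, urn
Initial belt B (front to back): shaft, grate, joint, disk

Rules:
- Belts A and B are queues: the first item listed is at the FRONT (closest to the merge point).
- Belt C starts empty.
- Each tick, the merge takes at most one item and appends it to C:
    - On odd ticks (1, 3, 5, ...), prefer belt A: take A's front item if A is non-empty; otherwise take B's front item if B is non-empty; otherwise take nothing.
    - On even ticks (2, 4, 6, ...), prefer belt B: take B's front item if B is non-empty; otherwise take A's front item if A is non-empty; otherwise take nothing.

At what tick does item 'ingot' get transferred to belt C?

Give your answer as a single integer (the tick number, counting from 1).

Answer: 1

Derivation:
Tick 1: prefer A, take ingot from A; A=[urn] B=[shaft,grate,joint,disk] C=[ingot]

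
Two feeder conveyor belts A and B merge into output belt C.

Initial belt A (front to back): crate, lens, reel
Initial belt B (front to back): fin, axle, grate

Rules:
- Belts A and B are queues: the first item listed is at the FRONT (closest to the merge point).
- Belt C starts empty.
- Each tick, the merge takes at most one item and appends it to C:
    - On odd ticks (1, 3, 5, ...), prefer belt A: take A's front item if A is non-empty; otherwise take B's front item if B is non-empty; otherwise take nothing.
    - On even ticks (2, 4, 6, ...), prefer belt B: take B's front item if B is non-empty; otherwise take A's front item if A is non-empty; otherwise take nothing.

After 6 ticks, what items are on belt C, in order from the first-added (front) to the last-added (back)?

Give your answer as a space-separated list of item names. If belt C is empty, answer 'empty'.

Tick 1: prefer A, take crate from A; A=[lens,reel] B=[fin,axle,grate] C=[crate]
Tick 2: prefer B, take fin from B; A=[lens,reel] B=[axle,grate] C=[crate,fin]
Tick 3: prefer A, take lens from A; A=[reel] B=[axle,grate] C=[crate,fin,lens]
Tick 4: prefer B, take axle from B; A=[reel] B=[grate] C=[crate,fin,lens,axle]
Tick 5: prefer A, take reel from A; A=[-] B=[grate] C=[crate,fin,lens,axle,reel]
Tick 6: prefer B, take grate from B; A=[-] B=[-] C=[crate,fin,lens,axle,reel,grate]

Answer: crate fin lens axle reel grate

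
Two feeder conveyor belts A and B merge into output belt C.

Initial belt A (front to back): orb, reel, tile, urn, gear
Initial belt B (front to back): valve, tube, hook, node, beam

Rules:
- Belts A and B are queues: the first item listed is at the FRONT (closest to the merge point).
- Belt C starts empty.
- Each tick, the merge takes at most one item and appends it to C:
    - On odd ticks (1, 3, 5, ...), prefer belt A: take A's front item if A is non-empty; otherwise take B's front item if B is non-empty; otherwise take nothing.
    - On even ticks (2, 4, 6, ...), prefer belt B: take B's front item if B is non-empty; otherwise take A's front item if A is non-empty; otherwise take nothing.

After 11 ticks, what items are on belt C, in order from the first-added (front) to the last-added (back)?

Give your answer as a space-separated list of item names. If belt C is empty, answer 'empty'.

Tick 1: prefer A, take orb from A; A=[reel,tile,urn,gear] B=[valve,tube,hook,node,beam] C=[orb]
Tick 2: prefer B, take valve from B; A=[reel,tile,urn,gear] B=[tube,hook,node,beam] C=[orb,valve]
Tick 3: prefer A, take reel from A; A=[tile,urn,gear] B=[tube,hook,node,beam] C=[orb,valve,reel]
Tick 4: prefer B, take tube from B; A=[tile,urn,gear] B=[hook,node,beam] C=[orb,valve,reel,tube]
Tick 5: prefer A, take tile from A; A=[urn,gear] B=[hook,node,beam] C=[orb,valve,reel,tube,tile]
Tick 6: prefer B, take hook from B; A=[urn,gear] B=[node,beam] C=[orb,valve,reel,tube,tile,hook]
Tick 7: prefer A, take urn from A; A=[gear] B=[node,beam] C=[orb,valve,reel,tube,tile,hook,urn]
Tick 8: prefer B, take node from B; A=[gear] B=[beam] C=[orb,valve,reel,tube,tile,hook,urn,node]
Tick 9: prefer A, take gear from A; A=[-] B=[beam] C=[orb,valve,reel,tube,tile,hook,urn,node,gear]
Tick 10: prefer B, take beam from B; A=[-] B=[-] C=[orb,valve,reel,tube,tile,hook,urn,node,gear,beam]
Tick 11: prefer A, both empty, nothing taken; A=[-] B=[-] C=[orb,valve,reel,tube,tile,hook,urn,node,gear,beam]

Answer: orb valve reel tube tile hook urn node gear beam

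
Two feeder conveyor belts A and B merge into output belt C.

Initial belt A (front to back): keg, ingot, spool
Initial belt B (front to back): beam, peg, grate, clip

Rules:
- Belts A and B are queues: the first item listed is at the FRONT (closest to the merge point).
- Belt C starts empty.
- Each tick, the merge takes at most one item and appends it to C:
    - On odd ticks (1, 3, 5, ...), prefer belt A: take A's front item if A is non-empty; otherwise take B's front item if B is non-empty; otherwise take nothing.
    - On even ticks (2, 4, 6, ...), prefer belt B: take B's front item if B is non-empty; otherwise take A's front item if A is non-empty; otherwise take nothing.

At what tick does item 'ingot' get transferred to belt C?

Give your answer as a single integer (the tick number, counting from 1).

Answer: 3

Derivation:
Tick 1: prefer A, take keg from A; A=[ingot,spool] B=[beam,peg,grate,clip] C=[keg]
Tick 2: prefer B, take beam from B; A=[ingot,spool] B=[peg,grate,clip] C=[keg,beam]
Tick 3: prefer A, take ingot from A; A=[spool] B=[peg,grate,clip] C=[keg,beam,ingot]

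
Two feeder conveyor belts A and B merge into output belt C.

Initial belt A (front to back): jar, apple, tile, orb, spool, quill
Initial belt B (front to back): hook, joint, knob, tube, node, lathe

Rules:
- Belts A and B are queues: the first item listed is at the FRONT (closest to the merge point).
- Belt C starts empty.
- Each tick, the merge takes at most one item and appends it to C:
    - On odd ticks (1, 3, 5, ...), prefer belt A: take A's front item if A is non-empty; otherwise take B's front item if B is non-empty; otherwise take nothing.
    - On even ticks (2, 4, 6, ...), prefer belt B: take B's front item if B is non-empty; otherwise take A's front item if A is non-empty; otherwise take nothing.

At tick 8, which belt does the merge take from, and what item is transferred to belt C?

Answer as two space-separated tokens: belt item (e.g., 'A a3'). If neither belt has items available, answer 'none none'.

Tick 1: prefer A, take jar from A; A=[apple,tile,orb,spool,quill] B=[hook,joint,knob,tube,node,lathe] C=[jar]
Tick 2: prefer B, take hook from B; A=[apple,tile,orb,spool,quill] B=[joint,knob,tube,node,lathe] C=[jar,hook]
Tick 3: prefer A, take apple from A; A=[tile,orb,spool,quill] B=[joint,knob,tube,node,lathe] C=[jar,hook,apple]
Tick 4: prefer B, take joint from B; A=[tile,orb,spool,quill] B=[knob,tube,node,lathe] C=[jar,hook,apple,joint]
Tick 5: prefer A, take tile from A; A=[orb,spool,quill] B=[knob,tube,node,lathe] C=[jar,hook,apple,joint,tile]
Tick 6: prefer B, take knob from B; A=[orb,spool,quill] B=[tube,node,lathe] C=[jar,hook,apple,joint,tile,knob]
Tick 7: prefer A, take orb from A; A=[spool,quill] B=[tube,node,lathe] C=[jar,hook,apple,joint,tile,knob,orb]
Tick 8: prefer B, take tube from B; A=[spool,quill] B=[node,lathe] C=[jar,hook,apple,joint,tile,knob,orb,tube]

Answer: B tube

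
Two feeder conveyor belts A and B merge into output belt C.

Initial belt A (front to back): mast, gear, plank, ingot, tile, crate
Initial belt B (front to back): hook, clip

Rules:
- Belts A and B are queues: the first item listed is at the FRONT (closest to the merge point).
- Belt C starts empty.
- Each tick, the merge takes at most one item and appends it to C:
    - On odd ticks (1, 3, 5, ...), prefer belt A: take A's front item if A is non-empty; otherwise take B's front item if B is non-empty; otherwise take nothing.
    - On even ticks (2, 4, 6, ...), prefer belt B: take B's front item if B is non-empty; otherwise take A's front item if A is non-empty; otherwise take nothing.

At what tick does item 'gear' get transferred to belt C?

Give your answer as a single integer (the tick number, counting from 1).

Answer: 3

Derivation:
Tick 1: prefer A, take mast from A; A=[gear,plank,ingot,tile,crate] B=[hook,clip] C=[mast]
Tick 2: prefer B, take hook from B; A=[gear,plank,ingot,tile,crate] B=[clip] C=[mast,hook]
Tick 3: prefer A, take gear from A; A=[plank,ingot,tile,crate] B=[clip] C=[mast,hook,gear]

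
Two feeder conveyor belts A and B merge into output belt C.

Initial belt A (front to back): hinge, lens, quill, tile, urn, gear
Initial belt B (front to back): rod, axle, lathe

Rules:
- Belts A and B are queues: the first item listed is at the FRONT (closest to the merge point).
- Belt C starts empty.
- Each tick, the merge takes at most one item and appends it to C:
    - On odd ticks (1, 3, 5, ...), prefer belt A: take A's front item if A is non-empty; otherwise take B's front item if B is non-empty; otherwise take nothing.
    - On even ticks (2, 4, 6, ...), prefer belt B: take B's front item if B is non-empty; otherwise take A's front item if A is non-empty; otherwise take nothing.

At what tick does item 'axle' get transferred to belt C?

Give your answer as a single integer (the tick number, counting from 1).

Answer: 4

Derivation:
Tick 1: prefer A, take hinge from A; A=[lens,quill,tile,urn,gear] B=[rod,axle,lathe] C=[hinge]
Tick 2: prefer B, take rod from B; A=[lens,quill,tile,urn,gear] B=[axle,lathe] C=[hinge,rod]
Tick 3: prefer A, take lens from A; A=[quill,tile,urn,gear] B=[axle,lathe] C=[hinge,rod,lens]
Tick 4: prefer B, take axle from B; A=[quill,tile,urn,gear] B=[lathe] C=[hinge,rod,lens,axle]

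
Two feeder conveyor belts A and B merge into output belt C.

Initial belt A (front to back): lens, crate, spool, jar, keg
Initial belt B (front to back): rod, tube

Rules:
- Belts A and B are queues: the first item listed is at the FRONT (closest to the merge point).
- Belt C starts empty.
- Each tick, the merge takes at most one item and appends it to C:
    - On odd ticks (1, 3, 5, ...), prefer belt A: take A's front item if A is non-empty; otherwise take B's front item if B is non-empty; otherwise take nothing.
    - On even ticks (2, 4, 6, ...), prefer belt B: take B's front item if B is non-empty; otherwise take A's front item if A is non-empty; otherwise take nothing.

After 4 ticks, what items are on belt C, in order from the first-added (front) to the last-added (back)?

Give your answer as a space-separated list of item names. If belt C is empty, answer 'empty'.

Tick 1: prefer A, take lens from A; A=[crate,spool,jar,keg] B=[rod,tube] C=[lens]
Tick 2: prefer B, take rod from B; A=[crate,spool,jar,keg] B=[tube] C=[lens,rod]
Tick 3: prefer A, take crate from A; A=[spool,jar,keg] B=[tube] C=[lens,rod,crate]
Tick 4: prefer B, take tube from B; A=[spool,jar,keg] B=[-] C=[lens,rod,crate,tube]

Answer: lens rod crate tube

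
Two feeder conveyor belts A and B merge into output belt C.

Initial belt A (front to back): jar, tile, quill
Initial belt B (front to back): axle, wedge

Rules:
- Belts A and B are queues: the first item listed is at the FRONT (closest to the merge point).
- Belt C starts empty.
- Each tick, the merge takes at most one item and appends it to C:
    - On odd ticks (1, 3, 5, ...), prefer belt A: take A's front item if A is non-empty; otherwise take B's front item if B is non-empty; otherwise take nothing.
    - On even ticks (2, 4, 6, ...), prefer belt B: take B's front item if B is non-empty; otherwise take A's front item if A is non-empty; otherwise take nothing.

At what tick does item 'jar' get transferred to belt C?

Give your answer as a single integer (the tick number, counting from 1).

Answer: 1

Derivation:
Tick 1: prefer A, take jar from A; A=[tile,quill] B=[axle,wedge] C=[jar]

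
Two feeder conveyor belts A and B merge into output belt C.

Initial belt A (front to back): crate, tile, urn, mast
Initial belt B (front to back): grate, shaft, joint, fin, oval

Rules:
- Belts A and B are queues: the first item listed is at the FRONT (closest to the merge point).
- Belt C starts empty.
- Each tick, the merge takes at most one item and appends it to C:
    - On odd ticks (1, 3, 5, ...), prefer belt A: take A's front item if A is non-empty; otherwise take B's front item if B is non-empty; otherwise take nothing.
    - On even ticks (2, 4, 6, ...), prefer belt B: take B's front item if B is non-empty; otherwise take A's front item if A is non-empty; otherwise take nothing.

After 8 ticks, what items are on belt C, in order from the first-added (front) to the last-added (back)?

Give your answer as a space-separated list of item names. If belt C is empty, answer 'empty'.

Tick 1: prefer A, take crate from A; A=[tile,urn,mast] B=[grate,shaft,joint,fin,oval] C=[crate]
Tick 2: prefer B, take grate from B; A=[tile,urn,mast] B=[shaft,joint,fin,oval] C=[crate,grate]
Tick 3: prefer A, take tile from A; A=[urn,mast] B=[shaft,joint,fin,oval] C=[crate,grate,tile]
Tick 4: prefer B, take shaft from B; A=[urn,mast] B=[joint,fin,oval] C=[crate,grate,tile,shaft]
Tick 5: prefer A, take urn from A; A=[mast] B=[joint,fin,oval] C=[crate,grate,tile,shaft,urn]
Tick 6: prefer B, take joint from B; A=[mast] B=[fin,oval] C=[crate,grate,tile,shaft,urn,joint]
Tick 7: prefer A, take mast from A; A=[-] B=[fin,oval] C=[crate,grate,tile,shaft,urn,joint,mast]
Tick 8: prefer B, take fin from B; A=[-] B=[oval] C=[crate,grate,tile,shaft,urn,joint,mast,fin]

Answer: crate grate tile shaft urn joint mast fin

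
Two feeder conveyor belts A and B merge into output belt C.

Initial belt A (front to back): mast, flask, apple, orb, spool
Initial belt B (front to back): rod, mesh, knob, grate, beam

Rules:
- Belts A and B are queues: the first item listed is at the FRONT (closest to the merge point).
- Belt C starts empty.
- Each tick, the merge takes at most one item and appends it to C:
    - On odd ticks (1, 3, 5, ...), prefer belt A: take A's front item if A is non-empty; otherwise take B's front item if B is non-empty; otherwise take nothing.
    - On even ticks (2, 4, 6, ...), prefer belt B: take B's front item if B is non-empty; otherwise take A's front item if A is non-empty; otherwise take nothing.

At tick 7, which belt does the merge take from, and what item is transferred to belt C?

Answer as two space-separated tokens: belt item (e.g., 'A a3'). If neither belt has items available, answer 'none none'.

Tick 1: prefer A, take mast from A; A=[flask,apple,orb,spool] B=[rod,mesh,knob,grate,beam] C=[mast]
Tick 2: prefer B, take rod from B; A=[flask,apple,orb,spool] B=[mesh,knob,grate,beam] C=[mast,rod]
Tick 3: prefer A, take flask from A; A=[apple,orb,spool] B=[mesh,knob,grate,beam] C=[mast,rod,flask]
Tick 4: prefer B, take mesh from B; A=[apple,orb,spool] B=[knob,grate,beam] C=[mast,rod,flask,mesh]
Tick 5: prefer A, take apple from A; A=[orb,spool] B=[knob,grate,beam] C=[mast,rod,flask,mesh,apple]
Tick 6: prefer B, take knob from B; A=[orb,spool] B=[grate,beam] C=[mast,rod,flask,mesh,apple,knob]
Tick 7: prefer A, take orb from A; A=[spool] B=[grate,beam] C=[mast,rod,flask,mesh,apple,knob,orb]

Answer: A orb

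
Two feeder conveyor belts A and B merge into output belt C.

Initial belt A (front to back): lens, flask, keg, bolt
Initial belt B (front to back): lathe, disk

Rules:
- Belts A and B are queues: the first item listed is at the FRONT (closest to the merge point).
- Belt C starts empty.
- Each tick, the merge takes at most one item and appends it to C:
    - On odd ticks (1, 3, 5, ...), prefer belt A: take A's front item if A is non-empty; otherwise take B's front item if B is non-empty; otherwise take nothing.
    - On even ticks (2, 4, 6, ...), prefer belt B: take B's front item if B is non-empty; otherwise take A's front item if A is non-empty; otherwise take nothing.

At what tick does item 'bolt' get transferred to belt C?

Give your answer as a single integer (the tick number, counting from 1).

Tick 1: prefer A, take lens from A; A=[flask,keg,bolt] B=[lathe,disk] C=[lens]
Tick 2: prefer B, take lathe from B; A=[flask,keg,bolt] B=[disk] C=[lens,lathe]
Tick 3: prefer A, take flask from A; A=[keg,bolt] B=[disk] C=[lens,lathe,flask]
Tick 4: prefer B, take disk from B; A=[keg,bolt] B=[-] C=[lens,lathe,flask,disk]
Tick 5: prefer A, take keg from A; A=[bolt] B=[-] C=[lens,lathe,flask,disk,keg]
Tick 6: prefer B, take bolt from A; A=[-] B=[-] C=[lens,lathe,flask,disk,keg,bolt]

Answer: 6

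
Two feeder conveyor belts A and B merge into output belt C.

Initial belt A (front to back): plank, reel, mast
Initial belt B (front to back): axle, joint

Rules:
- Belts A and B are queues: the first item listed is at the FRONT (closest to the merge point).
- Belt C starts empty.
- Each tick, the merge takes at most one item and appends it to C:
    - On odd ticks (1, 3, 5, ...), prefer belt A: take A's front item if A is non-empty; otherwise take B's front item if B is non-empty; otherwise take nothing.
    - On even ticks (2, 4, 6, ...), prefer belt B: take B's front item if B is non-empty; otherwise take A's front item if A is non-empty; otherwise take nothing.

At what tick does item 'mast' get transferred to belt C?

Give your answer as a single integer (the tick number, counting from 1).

Answer: 5

Derivation:
Tick 1: prefer A, take plank from A; A=[reel,mast] B=[axle,joint] C=[plank]
Tick 2: prefer B, take axle from B; A=[reel,mast] B=[joint] C=[plank,axle]
Tick 3: prefer A, take reel from A; A=[mast] B=[joint] C=[plank,axle,reel]
Tick 4: prefer B, take joint from B; A=[mast] B=[-] C=[plank,axle,reel,joint]
Tick 5: prefer A, take mast from A; A=[-] B=[-] C=[plank,axle,reel,joint,mast]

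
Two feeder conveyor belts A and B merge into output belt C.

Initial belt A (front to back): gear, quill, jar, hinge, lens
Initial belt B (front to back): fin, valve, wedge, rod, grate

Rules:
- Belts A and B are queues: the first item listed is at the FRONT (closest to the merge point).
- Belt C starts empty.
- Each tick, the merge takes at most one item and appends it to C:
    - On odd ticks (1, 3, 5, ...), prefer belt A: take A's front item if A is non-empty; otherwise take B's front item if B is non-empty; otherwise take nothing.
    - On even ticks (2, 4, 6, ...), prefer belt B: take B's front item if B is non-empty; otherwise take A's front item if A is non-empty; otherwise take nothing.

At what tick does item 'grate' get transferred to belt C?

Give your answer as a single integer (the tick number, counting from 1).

Answer: 10

Derivation:
Tick 1: prefer A, take gear from A; A=[quill,jar,hinge,lens] B=[fin,valve,wedge,rod,grate] C=[gear]
Tick 2: prefer B, take fin from B; A=[quill,jar,hinge,lens] B=[valve,wedge,rod,grate] C=[gear,fin]
Tick 3: prefer A, take quill from A; A=[jar,hinge,lens] B=[valve,wedge,rod,grate] C=[gear,fin,quill]
Tick 4: prefer B, take valve from B; A=[jar,hinge,lens] B=[wedge,rod,grate] C=[gear,fin,quill,valve]
Tick 5: prefer A, take jar from A; A=[hinge,lens] B=[wedge,rod,grate] C=[gear,fin,quill,valve,jar]
Tick 6: prefer B, take wedge from B; A=[hinge,lens] B=[rod,grate] C=[gear,fin,quill,valve,jar,wedge]
Tick 7: prefer A, take hinge from A; A=[lens] B=[rod,grate] C=[gear,fin,quill,valve,jar,wedge,hinge]
Tick 8: prefer B, take rod from B; A=[lens] B=[grate] C=[gear,fin,quill,valve,jar,wedge,hinge,rod]
Tick 9: prefer A, take lens from A; A=[-] B=[grate] C=[gear,fin,quill,valve,jar,wedge,hinge,rod,lens]
Tick 10: prefer B, take grate from B; A=[-] B=[-] C=[gear,fin,quill,valve,jar,wedge,hinge,rod,lens,grate]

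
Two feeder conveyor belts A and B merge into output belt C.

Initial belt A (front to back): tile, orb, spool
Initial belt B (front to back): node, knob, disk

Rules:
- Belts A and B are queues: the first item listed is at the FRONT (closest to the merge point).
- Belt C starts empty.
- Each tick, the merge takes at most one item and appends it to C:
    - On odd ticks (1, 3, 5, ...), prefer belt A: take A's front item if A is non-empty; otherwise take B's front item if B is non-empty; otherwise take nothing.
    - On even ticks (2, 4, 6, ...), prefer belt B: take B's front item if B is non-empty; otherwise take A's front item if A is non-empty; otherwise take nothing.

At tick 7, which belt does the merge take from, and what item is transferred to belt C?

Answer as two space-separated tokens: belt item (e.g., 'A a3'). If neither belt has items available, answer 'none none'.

Tick 1: prefer A, take tile from A; A=[orb,spool] B=[node,knob,disk] C=[tile]
Tick 2: prefer B, take node from B; A=[orb,spool] B=[knob,disk] C=[tile,node]
Tick 3: prefer A, take orb from A; A=[spool] B=[knob,disk] C=[tile,node,orb]
Tick 4: prefer B, take knob from B; A=[spool] B=[disk] C=[tile,node,orb,knob]
Tick 5: prefer A, take spool from A; A=[-] B=[disk] C=[tile,node,orb,knob,spool]
Tick 6: prefer B, take disk from B; A=[-] B=[-] C=[tile,node,orb,knob,spool,disk]
Tick 7: prefer A, both empty, nothing taken; A=[-] B=[-] C=[tile,node,orb,knob,spool,disk]

Answer: none none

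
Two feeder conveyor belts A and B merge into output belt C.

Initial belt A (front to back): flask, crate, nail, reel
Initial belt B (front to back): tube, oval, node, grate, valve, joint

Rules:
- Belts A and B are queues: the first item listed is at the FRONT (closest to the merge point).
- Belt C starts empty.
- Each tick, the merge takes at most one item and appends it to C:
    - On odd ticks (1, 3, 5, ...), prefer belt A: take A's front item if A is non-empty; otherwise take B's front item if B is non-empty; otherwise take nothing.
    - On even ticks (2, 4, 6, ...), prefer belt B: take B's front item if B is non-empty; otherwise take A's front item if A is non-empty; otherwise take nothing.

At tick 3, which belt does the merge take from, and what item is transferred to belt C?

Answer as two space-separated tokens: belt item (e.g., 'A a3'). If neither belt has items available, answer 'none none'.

Answer: A crate

Derivation:
Tick 1: prefer A, take flask from A; A=[crate,nail,reel] B=[tube,oval,node,grate,valve,joint] C=[flask]
Tick 2: prefer B, take tube from B; A=[crate,nail,reel] B=[oval,node,grate,valve,joint] C=[flask,tube]
Tick 3: prefer A, take crate from A; A=[nail,reel] B=[oval,node,grate,valve,joint] C=[flask,tube,crate]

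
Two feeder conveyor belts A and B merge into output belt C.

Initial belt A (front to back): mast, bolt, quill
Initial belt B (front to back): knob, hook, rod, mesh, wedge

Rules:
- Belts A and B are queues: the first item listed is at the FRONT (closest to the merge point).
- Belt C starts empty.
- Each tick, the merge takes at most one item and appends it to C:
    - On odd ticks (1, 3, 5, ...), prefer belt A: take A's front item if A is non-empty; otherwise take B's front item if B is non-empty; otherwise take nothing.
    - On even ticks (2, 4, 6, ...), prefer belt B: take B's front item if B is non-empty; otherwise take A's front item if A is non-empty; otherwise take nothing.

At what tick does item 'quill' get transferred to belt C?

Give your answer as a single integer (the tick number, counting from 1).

Tick 1: prefer A, take mast from A; A=[bolt,quill] B=[knob,hook,rod,mesh,wedge] C=[mast]
Tick 2: prefer B, take knob from B; A=[bolt,quill] B=[hook,rod,mesh,wedge] C=[mast,knob]
Tick 3: prefer A, take bolt from A; A=[quill] B=[hook,rod,mesh,wedge] C=[mast,knob,bolt]
Tick 4: prefer B, take hook from B; A=[quill] B=[rod,mesh,wedge] C=[mast,knob,bolt,hook]
Tick 5: prefer A, take quill from A; A=[-] B=[rod,mesh,wedge] C=[mast,knob,bolt,hook,quill]

Answer: 5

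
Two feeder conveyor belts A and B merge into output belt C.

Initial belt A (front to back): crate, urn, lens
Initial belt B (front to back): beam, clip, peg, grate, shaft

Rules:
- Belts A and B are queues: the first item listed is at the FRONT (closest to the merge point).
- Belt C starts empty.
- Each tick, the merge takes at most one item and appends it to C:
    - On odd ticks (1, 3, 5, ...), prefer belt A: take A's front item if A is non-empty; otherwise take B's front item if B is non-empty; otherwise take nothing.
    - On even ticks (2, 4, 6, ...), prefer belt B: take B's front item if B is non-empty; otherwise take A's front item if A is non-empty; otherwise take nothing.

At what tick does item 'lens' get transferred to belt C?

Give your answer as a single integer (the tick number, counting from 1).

Tick 1: prefer A, take crate from A; A=[urn,lens] B=[beam,clip,peg,grate,shaft] C=[crate]
Tick 2: prefer B, take beam from B; A=[urn,lens] B=[clip,peg,grate,shaft] C=[crate,beam]
Tick 3: prefer A, take urn from A; A=[lens] B=[clip,peg,grate,shaft] C=[crate,beam,urn]
Tick 4: prefer B, take clip from B; A=[lens] B=[peg,grate,shaft] C=[crate,beam,urn,clip]
Tick 5: prefer A, take lens from A; A=[-] B=[peg,grate,shaft] C=[crate,beam,urn,clip,lens]

Answer: 5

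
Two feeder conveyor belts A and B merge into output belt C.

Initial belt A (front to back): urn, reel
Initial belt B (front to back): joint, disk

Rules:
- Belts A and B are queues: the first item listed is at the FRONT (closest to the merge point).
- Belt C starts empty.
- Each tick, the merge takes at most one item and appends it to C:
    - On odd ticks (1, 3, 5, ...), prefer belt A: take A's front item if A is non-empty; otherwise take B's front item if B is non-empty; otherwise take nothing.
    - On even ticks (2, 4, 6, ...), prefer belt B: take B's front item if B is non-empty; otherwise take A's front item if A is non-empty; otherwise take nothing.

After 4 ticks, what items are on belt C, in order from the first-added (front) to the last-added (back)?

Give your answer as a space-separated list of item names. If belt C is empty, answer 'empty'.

Tick 1: prefer A, take urn from A; A=[reel] B=[joint,disk] C=[urn]
Tick 2: prefer B, take joint from B; A=[reel] B=[disk] C=[urn,joint]
Tick 3: prefer A, take reel from A; A=[-] B=[disk] C=[urn,joint,reel]
Tick 4: prefer B, take disk from B; A=[-] B=[-] C=[urn,joint,reel,disk]

Answer: urn joint reel disk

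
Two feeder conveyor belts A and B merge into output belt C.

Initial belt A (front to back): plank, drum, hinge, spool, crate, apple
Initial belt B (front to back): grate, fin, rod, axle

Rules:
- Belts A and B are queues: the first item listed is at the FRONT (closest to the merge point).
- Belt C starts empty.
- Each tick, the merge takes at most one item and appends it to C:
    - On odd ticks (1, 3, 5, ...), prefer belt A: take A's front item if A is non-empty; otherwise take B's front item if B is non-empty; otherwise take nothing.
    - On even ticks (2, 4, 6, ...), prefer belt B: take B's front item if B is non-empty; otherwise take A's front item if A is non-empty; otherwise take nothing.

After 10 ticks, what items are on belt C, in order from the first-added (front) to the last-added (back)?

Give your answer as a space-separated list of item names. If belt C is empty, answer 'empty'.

Tick 1: prefer A, take plank from A; A=[drum,hinge,spool,crate,apple] B=[grate,fin,rod,axle] C=[plank]
Tick 2: prefer B, take grate from B; A=[drum,hinge,spool,crate,apple] B=[fin,rod,axle] C=[plank,grate]
Tick 3: prefer A, take drum from A; A=[hinge,spool,crate,apple] B=[fin,rod,axle] C=[plank,grate,drum]
Tick 4: prefer B, take fin from B; A=[hinge,spool,crate,apple] B=[rod,axle] C=[plank,grate,drum,fin]
Tick 5: prefer A, take hinge from A; A=[spool,crate,apple] B=[rod,axle] C=[plank,grate,drum,fin,hinge]
Tick 6: prefer B, take rod from B; A=[spool,crate,apple] B=[axle] C=[plank,grate,drum,fin,hinge,rod]
Tick 7: prefer A, take spool from A; A=[crate,apple] B=[axle] C=[plank,grate,drum,fin,hinge,rod,spool]
Tick 8: prefer B, take axle from B; A=[crate,apple] B=[-] C=[plank,grate,drum,fin,hinge,rod,spool,axle]
Tick 9: prefer A, take crate from A; A=[apple] B=[-] C=[plank,grate,drum,fin,hinge,rod,spool,axle,crate]
Tick 10: prefer B, take apple from A; A=[-] B=[-] C=[plank,grate,drum,fin,hinge,rod,spool,axle,crate,apple]

Answer: plank grate drum fin hinge rod spool axle crate apple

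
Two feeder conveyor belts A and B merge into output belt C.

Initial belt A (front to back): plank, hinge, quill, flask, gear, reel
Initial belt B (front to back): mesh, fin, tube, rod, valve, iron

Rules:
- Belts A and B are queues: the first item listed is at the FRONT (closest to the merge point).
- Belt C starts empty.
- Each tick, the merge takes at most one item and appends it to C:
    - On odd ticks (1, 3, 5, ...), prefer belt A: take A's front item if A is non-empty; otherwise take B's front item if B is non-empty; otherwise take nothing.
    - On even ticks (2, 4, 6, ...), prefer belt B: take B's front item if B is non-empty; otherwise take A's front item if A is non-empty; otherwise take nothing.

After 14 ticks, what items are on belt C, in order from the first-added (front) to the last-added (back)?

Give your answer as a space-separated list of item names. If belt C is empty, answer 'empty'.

Tick 1: prefer A, take plank from A; A=[hinge,quill,flask,gear,reel] B=[mesh,fin,tube,rod,valve,iron] C=[plank]
Tick 2: prefer B, take mesh from B; A=[hinge,quill,flask,gear,reel] B=[fin,tube,rod,valve,iron] C=[plank,mesh]
Tick 3: prefer A, take hinge from A; A=[quill,flask,gear,reel] B=[fin,tube,rod,valve,iron] C=[plank,mesh,hinge]
Tick 4: prefer B, take fin from B; A=[quill,flask,gear,reel] B=[tube,rod,valve,iron] C=[plank,mesh,hinge,fin]
Tick 5: prefer A, take quill from A; A=[flask,gear,reel] B=[tube,rod,valve,iron] C=[plank,mesh,hinge,fin,quill]
Tick 6: prefer B, take tube from B; A=[flask,gear,reel] B=[rod,valve,iron] C=[plank,mesh,hinge,fin,quill,tube]
Tick 7: prefer A, take flask from A; A=[gear,reel] B=[rod,valve,iron] C=[plank,mesh,hinge,fin,quill,tube,flask]
Tick 8: prefer B, take rod from B; A=[gear,reel] B=[valve,iron] C=[plank,mesh,hinge,fin,quill,tube,flask,rod]
Tick 9: prefer A, take gear from A; A=[reel] B=[valve,iron] C=[plank,mesh,hinge,fin,quill,tube,flask,rod,gear]
Tick 10: prefer B, take valve from B; A=[reel] B=[iron] C=[plank,mesh,hinge,fin,quill,tube,flask,rod,gear,valve]
Tick 11: prefer A, take reel from A; A=[-] B=[iron] C=[plank,mesh,hinge,fin,quill,tube,flask,rod,gear,valve,reel]
Tick 12: prefer B, take iron from B; A=[-] B=[-] C=[plank,mesh,hinge,fin,quill,tube,flask,rod,gear,valve,reel,iron]
Tick 13: prefer A, both empty, nothing taken; A=[-] B=[-] C=[plank,mesh,hinge,fin,quill,tube,flask,rod,gear,valve,reel,iron]
Tick 14: prefer B, both empty, nothing taken; A=[-] B=[-] C=[plank,mesh,hinge,fin,quill,tube,flask,rod,gear,valve,reel,iron]

Answer: plank mesh hinge fin quill tube flask rod gear valve reel iron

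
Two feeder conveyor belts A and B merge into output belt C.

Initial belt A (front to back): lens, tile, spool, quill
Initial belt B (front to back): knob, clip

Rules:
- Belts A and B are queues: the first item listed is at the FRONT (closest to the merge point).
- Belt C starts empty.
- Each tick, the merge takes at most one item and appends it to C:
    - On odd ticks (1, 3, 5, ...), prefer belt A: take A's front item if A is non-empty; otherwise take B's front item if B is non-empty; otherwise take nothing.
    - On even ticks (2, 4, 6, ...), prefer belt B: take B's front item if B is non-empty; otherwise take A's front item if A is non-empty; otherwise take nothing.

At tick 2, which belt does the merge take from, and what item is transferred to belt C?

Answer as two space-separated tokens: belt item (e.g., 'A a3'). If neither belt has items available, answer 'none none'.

Tick 1: prefer A, take lens from A; A=[tile,spool,quill] B=[knob,clip] C=[lens]
Tick 2: prefer B, take knob from B; A=[tile,spool,quill] B=[clip] C=[lens,knob]

Answer: B knob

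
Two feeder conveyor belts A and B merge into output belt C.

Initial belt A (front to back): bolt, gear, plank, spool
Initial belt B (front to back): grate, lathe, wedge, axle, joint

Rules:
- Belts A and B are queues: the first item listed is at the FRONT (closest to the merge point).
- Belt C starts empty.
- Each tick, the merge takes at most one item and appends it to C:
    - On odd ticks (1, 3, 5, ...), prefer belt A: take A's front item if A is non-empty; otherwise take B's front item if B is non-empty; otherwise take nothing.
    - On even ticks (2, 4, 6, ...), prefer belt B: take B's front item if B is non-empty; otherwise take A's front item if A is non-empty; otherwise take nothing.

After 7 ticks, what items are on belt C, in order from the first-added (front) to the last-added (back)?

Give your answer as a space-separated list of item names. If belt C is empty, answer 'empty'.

Tick 1: prefer A, take bolt from A; A=[gear,plank,spool] B=[grate,lathe,wedge,axle,joint] C=[bolt]
Tick 2: prefer B, take grate from B; A=[gear,plank,spool] B=[lathe,wedge,axle,joint] C=[bolt,grate]
Tick 3: prefer A, take gear from A; A=[plank,spool] B=[lathe,wedge,axle,joint] C=[bolt,grate,gear]
Tick 4: prefer B, take lathe from B; A=[plank,spool] B=[wedge,axle,joint] C=[bolt,grate,gear,lathe]
Tick 5: prefer A, take plank from A; A=[spool] B=[wedge,axle,joint] C=[bolt,grate,gear,lathe,plank]
Tick 6: prefer B, take wedge from B; A=[spool] B=[axle,joint] C=[bolt,grate,gear,lathe,plank,wedge]
Tick 7: prefer A, take spool from A; A=[-] B=[axle,joint] C=[bolt,grate,gear,lathe,plank,wedge,spool]

Answer: bolt grate gear lathe plank wedge spool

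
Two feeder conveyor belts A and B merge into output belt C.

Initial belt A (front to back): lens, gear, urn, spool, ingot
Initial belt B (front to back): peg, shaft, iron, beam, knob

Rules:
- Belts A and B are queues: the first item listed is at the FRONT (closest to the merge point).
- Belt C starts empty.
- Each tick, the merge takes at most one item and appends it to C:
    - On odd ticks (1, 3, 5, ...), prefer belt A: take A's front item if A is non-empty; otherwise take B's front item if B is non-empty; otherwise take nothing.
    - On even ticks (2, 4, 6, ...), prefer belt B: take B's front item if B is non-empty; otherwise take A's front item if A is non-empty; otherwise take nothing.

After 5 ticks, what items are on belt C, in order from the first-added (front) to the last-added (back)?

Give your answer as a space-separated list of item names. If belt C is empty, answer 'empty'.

Answer: lens peg gear shaft urn

Derivation:
Tick 1: prefer A, take lens from A; A=[gear,urn,spool,ingot] B=[peg,shaft,iron,beam,knob] C=[lens]
Tick 2: prefer B, take peg from B; A=[gear,urn,spool,ingot] B=[shaft,iron,beam,knob] C=[lens,peg]
Tick 3: prefer A, take gear from A; A=[urn,spool,ingot] B=[shaft,iron,beam,knob] C=[lens,peg,gear]
Tick 4: prefer B, take shaft from B; A=[urn,spool,ingot] B=[iron,beam,knob] C=[lens,peg,gear,shaft]
Tick 5: prefer A, take urn from A; A=[spool,ingot] B=[iron,beam,knob] C=[lens,peg,gear,shaft,urn]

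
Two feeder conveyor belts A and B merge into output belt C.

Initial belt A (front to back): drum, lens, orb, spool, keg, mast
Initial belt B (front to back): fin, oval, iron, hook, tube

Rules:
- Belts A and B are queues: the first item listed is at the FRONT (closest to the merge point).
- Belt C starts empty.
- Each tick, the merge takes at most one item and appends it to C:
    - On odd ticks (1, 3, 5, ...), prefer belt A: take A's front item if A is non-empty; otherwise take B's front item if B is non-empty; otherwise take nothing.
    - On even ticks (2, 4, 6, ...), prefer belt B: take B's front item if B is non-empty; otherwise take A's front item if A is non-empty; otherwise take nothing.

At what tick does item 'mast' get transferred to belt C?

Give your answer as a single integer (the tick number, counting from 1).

Answer: 11

Derivation:
Tick 1: prefer A, take drum from A; A=[lens,orb,spool,keg,mast] B=[fin,oval,iron,hook,tube] C=[drum]
Tick 2: prefer B, take fin from B; A=[lens,orb,spool,keg,mast] B=[oval,iron,hook,tube] C=[drum,fin]
Tick 3: prefer A, take lens from A; A=[orb,spool,keg,mast] B=[oval,iron,hook,tube] C=[drum,fin,lens]
Tick 4: prefer B, take oval from B; A=[orb,spool,keg,mast] B=[iron,hook,tube] C=[drum,fin,lens,oval]
Tick 5: prefer A, take orb from A; A=[spool,keg,mast] B=[iron,hook,tube] C=[drum,fin,lens,oval,orb]
Tick 6: prefer B, take iron from B; A=[spool,keg,mast] B=[hook,tube] C=[drum,fin,lens,oval,orb,iron]
Tick 7: prefer A, take spool from A; A=[keg,mast] B=[hook,tube] C=[drum,fin,lens,oval,orb,iron,spool]
Tick 8: prefer B, take hook from B; A=[keg,mast] B=[tube] C=[drum,fin,lens,oval,orb,iron,spool,hook]
Tick 9: prefer A, take keg from A; A=[mast] B=[tube] C=[drum,fin,lens,oval,orb,iron,spool,hook,keg]
Tick 10: prefer B, take tube from B; A=[mast] B=[-] C=[drum,fin,lens,oval,orb,iron,spool,hook,keg,tube]
Tick 11: prefer A, take mast from A; A=[-] B=[-] C=[drum,fin,lens,oval,orb,iron,spool,hook,keg,tube,mast]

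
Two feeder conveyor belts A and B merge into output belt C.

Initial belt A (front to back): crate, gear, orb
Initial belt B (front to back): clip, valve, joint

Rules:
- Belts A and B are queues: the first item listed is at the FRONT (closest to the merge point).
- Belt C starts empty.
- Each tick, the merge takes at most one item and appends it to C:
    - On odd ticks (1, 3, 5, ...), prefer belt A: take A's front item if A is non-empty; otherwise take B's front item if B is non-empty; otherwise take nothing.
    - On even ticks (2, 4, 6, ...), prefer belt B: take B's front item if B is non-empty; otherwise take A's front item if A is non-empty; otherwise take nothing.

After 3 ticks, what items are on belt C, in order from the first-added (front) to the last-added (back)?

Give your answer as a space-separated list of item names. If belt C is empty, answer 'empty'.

Tick 1: prefer A, take crate from A; A=[gear,orb] B=[clip,valve,joint] C=[crate]
Tick 2: prefer B, take clip from B; A=[gear,orb] B=[valve,joint] C=[crate,clip]
Tick 3: prefer A, take gear from A; A=[orb] B=[valve,joint] C=[crate,clip,gear]

Answer: crate clip gear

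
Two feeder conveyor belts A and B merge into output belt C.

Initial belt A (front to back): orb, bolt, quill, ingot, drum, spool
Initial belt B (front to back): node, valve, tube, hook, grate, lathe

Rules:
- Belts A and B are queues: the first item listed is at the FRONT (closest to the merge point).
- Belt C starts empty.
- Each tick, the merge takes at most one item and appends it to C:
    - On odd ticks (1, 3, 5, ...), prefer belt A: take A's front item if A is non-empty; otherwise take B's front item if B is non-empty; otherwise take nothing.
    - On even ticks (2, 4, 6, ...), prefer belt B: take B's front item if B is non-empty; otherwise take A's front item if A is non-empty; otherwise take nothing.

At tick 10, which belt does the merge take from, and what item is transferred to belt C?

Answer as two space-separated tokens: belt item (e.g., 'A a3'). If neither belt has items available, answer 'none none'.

Answer: B grate

Derivation:
Tick 1: prefer A, take orb from A; A=[bolt,quill,ingot,drum,spool] B=[node,valve,tube,hook,grate,lathe] C=[orb]
Tick 2: prefer B, take node from B; A=[bolt,quill,ingot,drum,spool] B=[valve,tube,hook,grate,lathe] C=[orb,node]
Tick 3: prefer A, take bolt from A; A=[quill,ingot,drum,spool] B=[valve,tube,hook,grate,lathe] C=[orb,node,bolt]
Tick 4: prefer B, take valve from B; A=[quill,ingot,drum,spool] B=[tube,hook,grate,lathe] C=[orb,node,bolt,valve]
Tick 5: prefer A, take quill from A; A=[ingot,drum,spool] B=[tube,hook,grate,lathe] C=[orb,node,bolt,valve,quill]
Tick 6: prefer B, take tube from B; A=[ingot,drum,spool] B=[hook,grate,lathe] C=[orb,node,bolt,valve,quill,tube]
Tick 7: prefer A, take ingot from A; A=[drum,spool] B=[hook,grate,lathe] C=[orb,node,bolt,valve,quill,tube,ingot]
Tick 8: prefer B, take hook from B; A=[drum,spool] B=[grate,lathe] C=[orb,node,bolt,valve,quill,tube,ingot,hook]
Tick 9: prefer A, take drum from A; A=[spool] B=[grate,lathe] C=[orb,node,bolt,valve,quill,tube,ingot,hook,drum]
Tick 10: prefer B, take grate from B; A=[spool] B=[lathe] C=[orb,node,bolt,valve,quill,tube,ingot,hook,drum,grate]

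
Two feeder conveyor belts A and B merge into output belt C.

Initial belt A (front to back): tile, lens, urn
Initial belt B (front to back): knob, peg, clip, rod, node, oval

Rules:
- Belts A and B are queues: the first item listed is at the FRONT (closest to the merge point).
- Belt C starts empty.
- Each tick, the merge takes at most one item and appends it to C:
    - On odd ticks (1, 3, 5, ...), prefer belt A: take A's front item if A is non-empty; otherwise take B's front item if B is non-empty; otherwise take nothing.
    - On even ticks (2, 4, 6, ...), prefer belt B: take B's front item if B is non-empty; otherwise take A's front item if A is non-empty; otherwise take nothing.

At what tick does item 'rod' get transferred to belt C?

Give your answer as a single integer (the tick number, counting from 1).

Answer: 7

Derivation:
Tick 1: prefer A, take tile from A; A=[lens,urn] B=[knob,peg,clip,rod,node,oval] C=[tile]
Tick 2: prefer B, take knob from B; A=[lens,urn] B=[peg,clip,rod,node,oval] C=[tile,knob]
Tick 3: prefer A, take lens from A; A=[urn] B=[peg,clip,rod,node,oval] C=[tile,knob,lens]
Tick 4: prefer B, take peg from B; A=[urn] B=[clip,rod,node,oval] C=[tile,knob,lens,peg]
Tick 5: prefer A, take urn from A; A=[-] B=[clip,rod,node,oval] C=[tile,knob,lens,peg,urn]
Tick 6: prefer B, take clip from B; A=[-] B=[rod,node,oval] C=[tile,knob,lens,peg,urn,clip]
Tick 7: prefer A, take rod from B; A=[-] B=[node,oval] C=[tile,knob,lens,peg,urn,clip,rod]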